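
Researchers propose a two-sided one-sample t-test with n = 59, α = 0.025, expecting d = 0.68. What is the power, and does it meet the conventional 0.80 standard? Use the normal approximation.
Power ≈ 1.00; the study is adequately powered (power ≥ 0.80)

Power calculation (one-sample t-test, normal approximation):
z_β = d · √n - z_{α/2}
z_β = 0.68 · √59 - 2.241
z_β = 0.68 · 7.681 - 2.241
z_β = 2.982

Power = Φ(z_β) = Φ(2.982) ≈ 0.999

Effect size d = 0.68 is medium by Cohen's convention (0.2/0.5/0.8).

Threshold: power ≥ 0.80 is conventionally adequate.
Power ≈ 1.00 → the study is adequately powered (power ≥ 0.80).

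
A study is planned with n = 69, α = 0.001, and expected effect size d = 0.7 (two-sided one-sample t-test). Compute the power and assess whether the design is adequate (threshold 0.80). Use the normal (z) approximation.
Power ≈ 0.99; the study is adequately powered (power ≥ 0.80)

Power calculation (one-sample t-test, normal approximation):
z_β = d · √n - z_{α/2}
z_β = 0.7 · √69 - 3.291
z_β = 0.7 · 8.307 - 3.291
z_β = 2.524

Power = Φ(z_β) = Φ(2.524) ≈ 0.994

Effect size d = 0.7 is medium by Cohen's convention (0.2/0.5/0.8).

Threshold: power ≥ 0.80 is conventionally adequate.
Power ≈ 0.99 → the study is adequately powered (power ≥ 0.80).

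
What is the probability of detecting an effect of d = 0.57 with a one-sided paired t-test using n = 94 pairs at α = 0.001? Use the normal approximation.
Power ≈ 0.99

Power calculation (paired t-test, normal approximation):
z_β = d · √n - z_α
z_β = 0.57 · √94 - 3.090
z_β = 0.57 · 9.695 - 3.090
z_β = 2.436

Power = Φ(z_β) = Φ(2.436) ≈ 0.993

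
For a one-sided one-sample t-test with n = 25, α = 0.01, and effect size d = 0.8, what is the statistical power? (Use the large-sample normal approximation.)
Power ≈ 0.95

Power calculation (one-sample t-test, normal approximation):
z_β = d · √n - z_α
z_β = 0.8 · √25 - 2.326
z_β = 0.8 · 5.000 - 2.326
z_β = 1.674

Power = Φ(z_β) = Φ(1.674) ≈ 0.953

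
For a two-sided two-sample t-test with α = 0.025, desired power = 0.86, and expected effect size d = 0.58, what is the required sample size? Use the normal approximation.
n = 66 per group

Sample size formula (two-sample t-test, normal approximation):
n = 2 · ((z_{α/2} + z_β) / d)²

z_{α/2} = 2.241 (for α = 0.025, two-sided)
z_β = 1.080 (for power = 0.86)
d = 0.58

n = 2 · ((2.241 + 1.080) / 0.58)²
n = 2 · (5.726)²
n ≈ 65.57
Round up to the next whole number: n = 66 per group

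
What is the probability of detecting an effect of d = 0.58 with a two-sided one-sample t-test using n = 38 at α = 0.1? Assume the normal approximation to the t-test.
Power ≈ 0.97

Power calculation (one-sample t-test, normal approximation):
z_β = d · √n - z_{α/2}
z_β = 0.58 · √38 - 1.645
z_β = 0.58 · 6.164 - 1.645
z_β = 1.931

Power = Φ(z_β) = Φ(1.931) ≈ 0.973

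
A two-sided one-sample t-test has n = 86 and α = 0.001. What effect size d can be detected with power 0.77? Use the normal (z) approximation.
d ≈ 0.43

Minimum detectable effect (one-sample t-test, normal approximation):
d = (z_{α/2} + z_β) / √n
d = (3.291 + 0.739) / √86
d = 4.029 / 9.274
d ≈ 0.43

By Cohen's convention (0.2 small / 0.5 medium / 0.8 large): small effect.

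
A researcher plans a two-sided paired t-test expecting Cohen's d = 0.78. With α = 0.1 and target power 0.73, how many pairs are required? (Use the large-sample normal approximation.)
n = 9 pairs

Sample size formula (paired t-test, normal approximation):
n = ((z_{α/2} + z_β) / d)²

z_{α/2} = 1.645 (for α = 0.1, two-sided)
z_β = 0.613 (for power = 0.73)
d = 0.78

n = ((1.645 + 0.613) / 0.78)²
n = (2.895)²
n ≈ 8.38
Round up to the next whole number: n = 9 pairs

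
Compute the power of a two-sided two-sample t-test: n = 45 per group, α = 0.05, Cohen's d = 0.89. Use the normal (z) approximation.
Power ≈ 0.99

Power calculation (two-sample t-test, normal approximation):
z_β = d · √(n/2) - z_{α/2}
z_β = 0.89 · √(45/2) - 1.960
z_β = 0.89 · 4.743 - 1.960
z_β = 2.262

Power = Φ(z_β) = Φ(2.262) ≈ 0.988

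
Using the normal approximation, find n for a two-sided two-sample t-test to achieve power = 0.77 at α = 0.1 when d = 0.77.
n = 20 per group

Sample size formula (two-sample t-test, normal approximation):
n = 2 · ((z_{α/2} + z_β) / d)²

z_{α/2} = 1.645 (for α = 0.1, two-sided)
z_β = 0.739 (for power = 0.77)
d = 0.77

n = 2 · ((1.645 + 0.739) / 0.77)²
n = 2 · (3.096)²
n ≈ 19.17
Round up to the next whole number: n = 20 per group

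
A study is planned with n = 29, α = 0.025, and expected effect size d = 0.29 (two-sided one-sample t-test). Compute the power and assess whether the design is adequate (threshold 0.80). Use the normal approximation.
Power ≈ 0.25; the study is underpowered (power < 0.80)

Power calculation (one-sample t-test, normal approximation):
z_β = d · √n - z_{α/2}
z_β = 0.29 · √29 - 2.241
z_β = 0.29 · 5.385 - 2.241
z_β = -0.680

Power = Φ(z_β) = Φ(-0.680) ≈ 0.248

Effect size d = 0.29 is small by Cohen's convention (0.2/0.5/0.8).

Threshold: power ≥ 0.80 is conventionally adequate.
Power ≈ 0.25 → the study is underpowered (power < 0.80).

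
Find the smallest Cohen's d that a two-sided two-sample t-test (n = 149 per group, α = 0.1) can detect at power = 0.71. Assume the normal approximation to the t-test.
d ≈ 0.25

Minimum detectable effect (two-sample t-test, normal approximation):
d = (z_{α/2} + z_β) / √(n/2)
d = (1.645 + 0.553) / √(149/2)
d = 2.198 / 8.631
d ≈ 0.25

By Cohen's convention (0.2 small / 0.5 medium / 0.8 large): small effect.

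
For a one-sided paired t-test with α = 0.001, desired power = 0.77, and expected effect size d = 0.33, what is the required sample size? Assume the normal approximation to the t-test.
n = 135 pairs

Sample size formula (paired t-test, normal approximation):
n = ((z_α + z_β) / d)²

z_α = 3.090 (for α = 0.001, one-sided)
z_β = 0.739 (for power = 0.77)
d = 0.33

n = ((3.090 + 0.739) / 0.33)²
n = (11.603)²
n ≈ 134.63
Round up to the next whole number: n = 135 pairs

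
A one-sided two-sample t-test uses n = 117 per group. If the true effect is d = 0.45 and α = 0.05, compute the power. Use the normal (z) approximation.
Power ≈ 0.96

Power calculation (two-sample t-test, normal approximation):
z_β = d · √(n/2) - z_α
z_β = 0.45 · √(117/2) - 1.645
z_β = 0.45 · 7.649 - 1.645
z_β = 1.797

Power = Φ(z_β) = Φ(1.797) ≈ 0.964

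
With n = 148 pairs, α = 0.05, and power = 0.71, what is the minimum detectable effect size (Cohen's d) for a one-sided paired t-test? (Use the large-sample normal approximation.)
d ≈ 0.18

Minimum detectable effect (paired t-test, normal approximation):
d = (z_α + z_β) / √n
d = (1.645 + 0.553) / √148
d = 2.198 / 12.166
d ≈ 0.18

By Cohen's convention (0.2 small / 0.5 medium / 0.8 large): very small effect.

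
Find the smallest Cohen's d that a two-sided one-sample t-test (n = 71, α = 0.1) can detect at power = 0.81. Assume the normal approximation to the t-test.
d ≈ 0.30

Minimum detectable effect (one-sample t-test, normal approximation):
d = (z_{α/2} + z_β) / √n
d = (1.645 + 0.878) / √71
d = 2.523 / 8.426
d ≈ 0.30

By Cohen's convention (0.2 small / 0.5 medium / 0.8 large): small effect.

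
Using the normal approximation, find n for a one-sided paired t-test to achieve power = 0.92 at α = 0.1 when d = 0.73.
n = 14 pairs

Sample size formula (paired t-test, normal approximation):
n = ((z_α + z_β) / d)²

z_α = 1.282 (for α = 0.1, one-sided)
z_β = 1.405 (for power = 0.92)
d = 0.73

n = ((1.282 + 1.405) / 0.73)²
n = (3.681)²
n ≈ 13.55
Round up to the next whole number: n = 14 pairs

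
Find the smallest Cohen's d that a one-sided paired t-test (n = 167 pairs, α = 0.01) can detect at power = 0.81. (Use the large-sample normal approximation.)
d ≈ 0.25

Minimum detectable effect (paired t-test, normal approximation):
d = (z_α + z_β) / √n
d = (2.326 + 0.878) / √167
d = 3.204 / 12.923
d ≈ 0.25

By Cohen's convention (0.2 small / 0.5 medium / 0.8 large): small effect.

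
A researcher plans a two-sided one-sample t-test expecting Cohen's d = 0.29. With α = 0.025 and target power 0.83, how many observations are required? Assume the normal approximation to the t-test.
n = 122

Sample size formula (one-sample t-test, normal approximation):
n = ((z_{α/2} + z_β) / d)²

z_{α/2} = 2.241 (for α = 0.025, two-sided)
z_β = 0.954 (for power = 0.83)
d = 0.29

n = ((2.241 + 0.954) / 0.29)²
n = (11.017)²
n ≈ 121.37
Round up to the next whole number: n = 122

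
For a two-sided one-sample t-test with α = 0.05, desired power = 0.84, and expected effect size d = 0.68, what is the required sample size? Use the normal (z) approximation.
n = 19

Sample size formula (one-sample t-test, normal approximation):
n = ((z_{α/2} + z_β) / d)²

z_{α/2} = 1.960 (for α = 0.05, two-sided)
z_β = 0.994 (for power = 0.84)
d = 0.68

n = ((1.960 + 0.994) / 0.68)²
n = (4.344)²
n ≈ 18.87
Round up to the next whole number: n = 19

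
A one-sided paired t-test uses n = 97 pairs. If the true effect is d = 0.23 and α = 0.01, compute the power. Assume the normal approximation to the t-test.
Power ≈ 0.48

Power calculation (paired t-test, normal approximation):
z_β = d · √n - z_α
z_β = 0.23 · √97 - 2.326
z_β = 0.23 · 9.849 - 2.326
z_β = -0.061

Power = Φ(z_β) = Φ(-0.061) ≈ 0.476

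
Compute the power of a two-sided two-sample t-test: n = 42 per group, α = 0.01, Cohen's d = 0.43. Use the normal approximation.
Power ≈ 0.27

Power calculation (two-sample t-test, normal approximation):
z_β = d · √(n/2) - z_{α/2}
z_β = 0.43 · √(42/2) - 2.576
z_β = 0.43 · 4.583 - 2.576
z_β = -0.605

Power = Φ(z_β) = Φ(-0.605) ≈ 0.272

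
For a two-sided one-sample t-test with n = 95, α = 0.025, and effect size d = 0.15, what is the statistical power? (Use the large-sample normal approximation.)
Power ≈ 0.22

Power calculation (one-sample t-test, normal approximation):
z_β = d · √n - z_{α/2}
z_β = 0.15 · √95 - 2.241
z_β = 0.15 · 9.747 - 2.241
z_β = -0.779

Power = Φ(z_β) = Φ(-0.779) ≈ 0.218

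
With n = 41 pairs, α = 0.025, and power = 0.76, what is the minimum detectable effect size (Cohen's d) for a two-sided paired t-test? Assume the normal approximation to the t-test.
d ≈ 0.46

Minimum detectable effect (paired t-test, normal approximation):
d = (z_{α/2} + z_β) / √n
d = (2.241 + 0.706) / √41
d = 2.948 / 6.403
d ≈ 0.46

By Cohen's convention (0.2 small / 0.5 medium / 0.8 large): small effect.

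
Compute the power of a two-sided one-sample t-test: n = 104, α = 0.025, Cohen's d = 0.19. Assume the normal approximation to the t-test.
Power ≈ 0.38

Power calculation (one-sample t-test, normal approximation):
z_β = d · √n - z_{α/2}
z_β = 0.19 · √104 - 2.241
z_β = 0.19 · 10.198 - 2.241
z_β = -0.304

Power = Φ(z_β) = Φ(-0.304) ≈ 0.381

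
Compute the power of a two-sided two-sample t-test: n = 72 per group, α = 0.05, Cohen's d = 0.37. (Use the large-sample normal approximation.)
Power ≈ 0.60

Power calculation (two-sample t-test, normal approximation):
z_β = d · √(n/2) - z_{α/2}
z_β = 0.37 · √(72/2) - 1.960
z_β = 0.37 · 6.000 - 1.960
z_β = 0.260

Power = Φ(z_β) = Φ(0.260) ≈ 0.603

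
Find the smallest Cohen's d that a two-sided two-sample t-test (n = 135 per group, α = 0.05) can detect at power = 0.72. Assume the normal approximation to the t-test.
d ≈ 0.31

Minimum detectable effect (two-sample t-test, normal approximation):
d = (z_{α/2} + z_β) / √(n/2)
d = (1.960 + 0.583) / √(135/2)
d = 2.543 / 8.216
d ≈ 0.31

By Cohen's convention (0.2 small / 0.5 medium / 0.8 large): small effect.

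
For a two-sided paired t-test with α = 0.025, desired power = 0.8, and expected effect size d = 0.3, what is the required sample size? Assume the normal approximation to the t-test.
n = 106 pairs

Sample size formula (paired t-test, normal approximation):
n = ((z_{α/2} + z_β) / d)²

z_{α/2} = 2.241 (for α = 0.025, two-sided)
z_β = 0.842 (for power = 0.8)
d = 0.3

n = ((2.241 + 0.842) / 0.3)²
n = (10.277)²
n ≈ 105.62
Round up to the next whole number: n = 106 pairs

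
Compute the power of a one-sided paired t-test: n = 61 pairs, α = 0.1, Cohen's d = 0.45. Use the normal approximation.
Power ≈ 0.99

Power calculation (paired t-test, normal approximation):
z_β = d · √n - z_α
z_β = 0.45 · √61 - 1.282
z_β = 0.45 · 7.810 - 1.282
z_β = 2.233

Power = Φ(z_β) = Φ(2.233) ≈ 0.987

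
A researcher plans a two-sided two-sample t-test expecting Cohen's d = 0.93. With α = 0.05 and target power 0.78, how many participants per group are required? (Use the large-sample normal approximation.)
n = 18 per group

Sample size formula (two-sample t-test, normal approximation):
n = 2 · ((z_{α/2} + z_β) / d)²

z_{α/2} = 1.960 (for α = 0.05, two-sided)
z_β = 0.772 (for power = 0.78)
d = 0.93

n = 2 · ((1.960 + 0.772) / 0.93)²
n = 2 · (2.938)²
n ≈ 17.26
Round up to the next whole number: n = 18 per group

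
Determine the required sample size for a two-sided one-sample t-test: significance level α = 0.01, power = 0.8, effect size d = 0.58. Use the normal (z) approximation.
n = 35

Sample size formula (one-sample t-test, normal approximation):
n = ((z_{α/2} + z_β) / d)²

z_{α/2} = 2.576 (for α = 0.01, two-sided)
z_β = 0.842 (for power = 0.8)
d = 0.58

n = ((2.576 + 0.842) / 0.58)²
n = (5.893)²
n ≈ 34.73
Round up to the next whole number: n = 35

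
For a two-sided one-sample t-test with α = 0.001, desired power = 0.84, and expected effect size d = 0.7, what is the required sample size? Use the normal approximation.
n = 38

Sample size formula (one-sample t-test, normal approximation):
n = ((z_{α/2} + z_β) / d)²

z_{α/2} = 3.291 (for α = 0.001, two-sided)
z_β = 0.994 (for power = 0.84)
d = 0.7

n = ((3.291 + 0.994) / 0.7)²
n = (6.121)²
n ≈ 37.47
Round up to the next whole number: n = 38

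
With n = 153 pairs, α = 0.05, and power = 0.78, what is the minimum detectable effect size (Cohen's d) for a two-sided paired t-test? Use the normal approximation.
d ≈ 0.22

Minimum detectable effect (paired t-test, normal approximation):
d = (z_{α/2} + z_β) / √n
d = (1.960 + 0.772) / √153
d = 2.732 / 12.369
d ≈ 0.22

By Cohen's convention (0.2 small / 0.5 medium / 0.8 large): small effect.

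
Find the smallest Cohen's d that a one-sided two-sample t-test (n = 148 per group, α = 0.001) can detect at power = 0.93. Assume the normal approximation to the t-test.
d ≈ 0.53

Minimum detectable effect (two-sample t-test, normal approximation):
d = (z_α + z_β) / √(n/2)
d = (3.090 + 1.476) / √(148/2)
d = 4.566 / 8.602
d ≈ 0.53

By Cohen's convention (0.2 small / 0.5 medium / 0.8 large): medium effect.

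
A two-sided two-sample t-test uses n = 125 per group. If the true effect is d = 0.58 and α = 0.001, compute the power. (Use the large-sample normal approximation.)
Power ≈ 0.90

Power calculation (two-sample t-test, normal approximation):
z_β = d · √(n/2) - z_{α/2}
z_β = 0.58 · √(125/2) - 3.291
z_β = 0.58 · 7.906 - 3.291
z_β = 1.295

Power = Φ(z_β) = Φ(1.295) ≈ 0.902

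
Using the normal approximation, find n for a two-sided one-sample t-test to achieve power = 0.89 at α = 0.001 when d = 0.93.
n = 24

Sample size formula (one-sample t-test, normal approximation):
n = ((z_{α/2} + z_β) / d)²

z_{α/2} = 3.291 (for α = 0.001, two-sided)
z_β = 1.227 (for power = 0.89)
d = 0.93

n = ((3.291 + 1.227) / 0.93)²
n = (4.858)²
n ≈ 23.60
Round up to the next whole number: n = 24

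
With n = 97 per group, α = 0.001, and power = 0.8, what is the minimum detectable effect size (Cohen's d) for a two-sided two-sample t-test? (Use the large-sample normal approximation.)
d ≈ 0.59

Minimum detectable effect (two-sample t-test, normal approximation):
d = (z_{α/2} + z_β) / √(n/2)
d = (3.291 + 0.842) / √(97/2)
d = 4.132 / 6.964
d ≈ 0.59

By Cohen's convention (0.2 small / 0.5 medium / 0.8 large): medium effect.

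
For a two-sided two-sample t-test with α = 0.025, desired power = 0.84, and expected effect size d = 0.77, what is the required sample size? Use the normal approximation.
n = 36 per group

Sample size formula (two-sample t-test, normal approximation):
n = 2 · ((z_{α/2} + z_β) / d)²

z_{α/2} = 2.241 (for α = 0.025, two-sided)
z_β = 0.994 (for power = 0.84)
d = 0.77

n = 2 · ((2.241 + 0.994) / 0.77)²
n = 2 · (4.201)²
n ≈ 35.30
Round up to the next whole number: n = 36 per group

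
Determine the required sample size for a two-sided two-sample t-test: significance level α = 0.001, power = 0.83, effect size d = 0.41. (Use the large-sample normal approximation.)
n = 215 per group

Sample size formula (two-sample t-test, normal approximation):
n = 2 · ((z_{α/2} + z_β) / d)²

z_{α/2} = 3.291 (for α = 0.001, two-sided)
z_β = 0.954 (for power = 0.83)
d = 0.41

n = 2 · ((3.291 + 0.954) / 0.41)²
n = 2 · (10.354)²
n ≈ 214.41
Round up to the next whole number: n = 215 per group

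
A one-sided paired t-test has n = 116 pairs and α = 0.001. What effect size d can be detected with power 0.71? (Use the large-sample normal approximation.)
d ≈ 0.34

Minimum detectable effect (paired t-test, normal approximation):
d = (z_α + z_β) / √n
d = (3.090 + 0.553) / √116
d = 3.644 / 10.770
d ≈ 0.34

By Cohen's convention (0.2 small / 0.5 medium / 0.8 large): small effect.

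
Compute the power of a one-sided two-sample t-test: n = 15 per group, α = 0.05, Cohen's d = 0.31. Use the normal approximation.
Power ≈ 0.21

Power calculation (two-sample t-test, normal approximation):
z_β = d · √(n/2) - z_α
z_β = 0.31 · √(15/2) - 1.645
z_β = 0.31 · 2.739 - 1.645
z_β = -0.796

Power = Φ(z_β) = Φ(-0.796) ≈ 0.213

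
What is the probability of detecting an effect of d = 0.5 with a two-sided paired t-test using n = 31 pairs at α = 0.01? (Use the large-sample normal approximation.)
Power ≈ 0.58

Power calculation (paired t-test, normal approximation):
z_β = d · √n - z_{α/2}
z_β = 0.5 · √31 - 2.576
z_β = 0.5 · 5.568 - 2.576
z_β = 0.208

Power = Φ(z_β) = Φ(0.208) ≈ 0.582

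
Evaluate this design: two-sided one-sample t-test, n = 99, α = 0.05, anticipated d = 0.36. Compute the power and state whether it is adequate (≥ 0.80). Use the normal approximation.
Power ≈ 0.95; the study is adequately powered (power ≥ 0.80)

Power calculation (one-sample t-test, normal approximation):
z_β = d · √n - z_{α/2}
z_β = 0.36 · √99 - 1.960
z_β = 0.36 · 9.950 - 1.960
z_β = 1.622

Power = Φ(z_β) = Φ(1.622) ≈ 0.948

Effect size d = 0.36 is small by Cohen's convention (0.2/0.5/0.8).

Threshold: power ≥ 0.80 is conventionally adequate.
Power ≈ 0.95 → the study is adequately powered (power ≥ 0.80).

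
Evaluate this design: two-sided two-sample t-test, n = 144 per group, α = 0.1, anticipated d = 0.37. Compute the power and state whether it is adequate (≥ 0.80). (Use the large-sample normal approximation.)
Power ≈ 0.93; the study is adequately powered (power ≥ 0.80)

Power calculation (two-sample t-test, normal approximation):
z_β = d · √(n/2) - z_{α/2}
z_β = 0.37 · √(144/2) - 1.645
z_β = 0.37 · 8.485 - 1.645
z_β = 1.495

Power = Φ(z_β) = Φ(1.495) ≈ 0.933

Effect size d = 0.37 is small by Cohen's convention (0.2/0.5/0.8).

Threshold: power ≥ 0.80 is conventionally adequate.
Power ≈ 0.93 → the study is adequately powered (power ≥ 0.80).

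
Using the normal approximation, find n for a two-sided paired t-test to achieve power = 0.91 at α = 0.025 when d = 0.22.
n = 266 pairs

Sample size formula (paired t-test, normal approximation):
n = ((z_{α/2} + z_β) / d)²

z_{α/2} = 2.241 (for α = 0.025, two-sided)
z_β = 1.341 (for power = 0.91)
d = 0.22

n = ((2.241 + 1.341) / 0.22)²
n = (16.282)²
n ≈ 265.10
Round up to the next whole number: n = 266 pairs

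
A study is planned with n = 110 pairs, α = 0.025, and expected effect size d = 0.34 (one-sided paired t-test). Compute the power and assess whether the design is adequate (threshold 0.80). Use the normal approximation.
Power ≈ 0.95; the study is adequately powered (power ≥ 0.80)

Power calculation (paired t-test, normal approximation):
z_β = d · √n - z_α
z_β = 0.34 · √110 - 1.960
z_β = 0.34 · 10.488 - 1.960
z_β = 1.606

Power = Φ(z_β) = Φ(1.606) ≈ 0.946

Effect size d = 0.34 is small by Cohen's convention (0.2/0.5/0.8).

Threshold: power ≥ 0.80 is conventionally adequate.
Power ≈ 0.95 → the study is adequately powered (power ≥ 0.80).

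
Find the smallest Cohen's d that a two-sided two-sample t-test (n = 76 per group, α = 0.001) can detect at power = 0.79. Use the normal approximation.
d ≈ 0.66

Minimum detectable effect (two-sample t-test, normal approximation):
d = (z_{α/2} + z_β) / √(n/2)
d = (3.291 + 0.806) / √(76/2)
d = 4.097 / 6.164
d ≈ 0.66

By Cohen's convention (0.2 small / 0.5 medium / 0.8 large): medium effect.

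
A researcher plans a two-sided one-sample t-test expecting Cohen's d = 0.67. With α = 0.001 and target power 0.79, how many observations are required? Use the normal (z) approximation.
n = 38

Sample size formula (one-sample t-test, normal approximation):
n = ((z_{α/2} + z_β) / d)²

z_{α/2} = 3.291 (for α = 0.001, two-sided)
z_β = 0.806 (for power = 0.79)
d = 0.67

n = ((3.291 + 0.806) / 0.67)²
n = (6.115)²
n ≈ 37.39
Round up to the next whole number: n = 38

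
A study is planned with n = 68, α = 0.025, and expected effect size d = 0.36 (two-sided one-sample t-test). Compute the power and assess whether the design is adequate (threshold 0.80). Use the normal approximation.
Power ≈ 0.77; the study is underpowered (power < 0.80)

Power calculation (one-sample t-test, normal approximation):
z_β = d · √n - z_{α/2}
z_β = 0.36 · √68 - 2.241
z_β = 0.36 · 8.246 - 2.241
z_β = 0.727

Power = Φ(z_β) = Φ(0.727) ≈ 0.766

Effect size d = 0.36 is small by Cohen's convention (0.2/0.5/0.8).

Threshold: power ≥ 0.80 is conventionally adequate.
Power ≈ 0.77 → the study is underpowered (power < 0.80).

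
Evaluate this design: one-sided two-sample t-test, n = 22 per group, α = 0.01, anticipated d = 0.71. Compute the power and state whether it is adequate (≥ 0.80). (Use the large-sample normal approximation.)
Power ≈ 0.51; the study is underpowered (power < 0.80)

Power calculation (two-sample t-test, normal approximation):
z_β = d · √(n/2) - z_α
z_β = 0.71 · √(22/2) - 2.326
z_β = 0.71 · 3.317 - 2.326
z_β = 0.028

Power = Φ(z_β) = Φ(0.028) ≈ 0.511

Effect size d = 0.71 is medium by Cohen's convention (0.2/0.5/0.8).

Threshold: power ≥ 0.80 is conventionally adequate.
Power ≈ 0.51 → the study is underpowered (power < 0.80).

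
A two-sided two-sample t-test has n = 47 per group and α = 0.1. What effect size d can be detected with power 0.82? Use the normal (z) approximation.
d ≈ 0.53

Minimum detectable effect (two-sample t-test, normal approximation):
d = (z_{α/2} + z_β) / √(n/2)
d = (1.645 + 0.915) / √(47/2)
d = 2.560 / 4.848
d ≈ 0.53

By Cohen's convention (0.2 small / 0.5 medium / 0.8 large): medium effect.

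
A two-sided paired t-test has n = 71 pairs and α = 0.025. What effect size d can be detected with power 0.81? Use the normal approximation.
d ≈ 0.37

Minimum detectable effect (paired t-test, normal approximation):
d = (z_{α/2} + z_β) / √n
d = (2.241 + 0.878) / √71
d = 3.119 / 8.426
d ≈ 0.37

By Cohen's convention (0.2 small / 0.5 medium / 0.8 large): small effect.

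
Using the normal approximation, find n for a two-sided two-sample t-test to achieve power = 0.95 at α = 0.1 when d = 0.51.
n = 84 per group

Sample size formula (two-sample t-test, normal approximation):
n = 2 · ((z_{α/2} + z_β) / d)²

z_{α/2} = 1.645 (for α = 0.1, two-sided)
z_β = 1.645 (for power = 0.95)
d = 0.51

n = 2 · ((1.645 + 1.645) / 0.51)²
n = 2 · (6.451)²
n ≈ 83.23
Round up to the next whole number: n = 84 per group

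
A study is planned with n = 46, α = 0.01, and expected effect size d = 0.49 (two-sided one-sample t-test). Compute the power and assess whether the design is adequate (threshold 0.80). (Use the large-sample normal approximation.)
Power ≈ 0.77; the study is underpowered (power < 0.80)

Power calculation (one-sample t-test, normal approximation):
z_β = d · √n - z_{α/2}
z_β = 0.49 · √46 - 2.576
z_β = 0.49 · 6.782 - 2.576
z_β = 0.748

Power = Φ(z_β) = Φ(0.748) ≈ 0.773

Effect size d = 0.49 is small by Cohen's convention (0.2/0.5/0.8).

Threshold: power ≥ 0.80 is conventionally adequate.
Power ≈ 0.77 → the study is underpowered (power < 0.80).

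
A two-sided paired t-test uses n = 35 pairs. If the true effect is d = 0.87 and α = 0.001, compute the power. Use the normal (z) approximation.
Power ≈ 0.97

Power calculation (paired t-test, normal approximation):
z_β = d · √n - z_{α/2}
z_β = 0.87 · √35 - 3.291
z_β = 0.87 · 5.916 - 3.291
z_β = 1.856

Power = Φ(z_β) = Φ(1.856) ≈ 0.968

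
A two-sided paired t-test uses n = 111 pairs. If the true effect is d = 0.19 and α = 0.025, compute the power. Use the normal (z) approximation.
Power ≈ 0.41

Power calculation (paired t-test, normal approximation):
z_β = d · √n - z_{α/2}
z_β = 0.19 · √111 - 2.241
z_β = 0.19 · 10.536 - 2.241
z_β = -0.240

Power = Φ(z_β) = Φ(-0.240) ≈ 0.405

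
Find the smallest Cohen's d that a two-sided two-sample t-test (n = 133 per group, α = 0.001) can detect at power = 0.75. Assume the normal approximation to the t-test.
d ≈ 0.49

Minimum detectable effect (two-sample t-test, normal approximation):
d = (z_{α/2} + z_β) / √(n/2)
d = (3.291 + 0.674) / √(133/2)
d = 3.965 / 8.155
d ≈ 0.49

By Cohen's convention (0.2 small / 0.5 medium / 0.8 large): small effect.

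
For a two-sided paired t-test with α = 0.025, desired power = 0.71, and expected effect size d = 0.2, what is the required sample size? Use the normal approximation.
n = 196 pairs

Sample size formula (paired t-test, normal approximation):
n = ((z_{α/2} + z_β) / d)²

z_{α/2} = 2.241 (for α = 0.025, two-sided)
z_β = 0.553 (for power = 0.71)
d = 0.2

n = ((2.241 + 0.553) / 0.2)²
n = (13.970)²
n ≈ 195.16
Round up to the next whole number: n = 196 pairs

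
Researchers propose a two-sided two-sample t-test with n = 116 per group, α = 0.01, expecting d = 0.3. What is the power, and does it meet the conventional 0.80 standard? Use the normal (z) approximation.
Power ≈ 0.39; the study is underpowered (power < 0.80)

Power calculation (two-sample t-test, normal approximation):
z_β = d · √(n/2) - z_{α/2}
z_β = 0.3 · √(116/2) - 2.576
z_β = 0.3 · 7.616 - 2.576
z_β = -0.291

Power = Φ(z_β) = Φ(-0.291) ≈ 0.385

Effect size d = 0.3 is small by Cohen's convention (0.2/0.5/0.8).

Threshold: power ≥ 0.80 is conventionally adequate.
Power ≈ 0.39 → the study is underpowered (power < 0.80).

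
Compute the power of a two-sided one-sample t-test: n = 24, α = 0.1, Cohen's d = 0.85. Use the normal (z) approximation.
Power ≈ 0.99

Power calculation (one-sample t-test, normal approximation):
z_β = d · √n - z_{α/2}
z_β = 0.85 · √24 - 1.645
z_β = 0.85 · 4.899 - 1.645
z_β = 2.519

Power = Φ(z_β) = Φ(2.519) ≈ 0.994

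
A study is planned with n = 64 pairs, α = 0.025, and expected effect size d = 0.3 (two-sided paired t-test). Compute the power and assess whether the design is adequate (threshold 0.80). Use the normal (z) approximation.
Power ≈ 0.56; the study is underpowered (power < 0.80)

Power calculation (paired t-test, normal approximation):
z_β = d · √n - z_{α/2}
z_β = 0.3 · √64 - 2.241
z_β = 0.3 · 8.000 - 2.241
z_β = 0.159

Power = Φ(z_β) = Φ(0.159) ≈ 0.563

Effect size d = 0.3 is small by Cohen's convention (0.2/0.5/0.8).

Threshold: power ≥ 0.80 is conventionally adequate.
Power ≈ 0.56 → the study is underpowered (power < 0.80).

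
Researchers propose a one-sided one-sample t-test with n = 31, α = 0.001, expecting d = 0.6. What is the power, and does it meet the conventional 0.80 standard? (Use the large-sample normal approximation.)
Power ≈ 0.60; the study is underpowered (power < 0.80)

Power calculation (one-sample t-test, normal approximation):
z_β = d · √n - z_α
z_β = 0.6 · √31 - 3.090
z_β = 0.6 · 5.568 - 3.090
z_β = 0.250

Power = Φ(z_β) = Φ(0.250) ≈ 0.599

Effect size d = 0.6 is medium by Cohen's convention (0.2/0.5/0.8).

Threshold: power ≥ 0.80 is conventionally adequate.
Power ≈ 0.60 → the study is underpowered (power < 0.80).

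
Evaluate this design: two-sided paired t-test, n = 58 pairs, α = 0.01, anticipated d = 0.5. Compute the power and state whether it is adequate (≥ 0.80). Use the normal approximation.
Power ≈ 0.89; the study is adequately powered (power ≥ 0.80)

Power calculation (paired t-test, normal approximation):
z_β = d · √n - z_{α/2}
z_β = 0.5 · √58 - 2.576
z_β = 0.5 · 7.616 - 2.576
z_β = 1.232

Power = Φ(z_β) = Φ(1.232) ≈ 0.891

Effect size d = 0.5 is medium by Cohen's convention (0.2/0.5/0.8).

Threshold: power ≥ 0.80 is conventionally adequate.
Power ≈ 0.89 → the study is adequately powered (power ≥ 0.80).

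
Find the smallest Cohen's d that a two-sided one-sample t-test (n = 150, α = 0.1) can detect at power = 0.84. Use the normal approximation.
d ≈ 0.22

Minimum detectable effect (one-sample t-test, normal approximation):
d = (z_{α/2} + z_β) / √n
d = (1.645 + 0.994) / √150
d = 2.639 / 12.247
d ≈ 0.22

By Cohen's convention (0.2 small / 0.5 medium / 0.8 large): small effect.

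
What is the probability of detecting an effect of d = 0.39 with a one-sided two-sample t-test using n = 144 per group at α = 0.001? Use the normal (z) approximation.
Power ≈ 0.59

Power calculation (two-sample t-test, normal approximation):
z_β = d · √(n/2) - z_α
z_β = 0.39 · √(144/2) - 3.090
z_β = 0.39 · 8.485 - 3.090
z_β = 0.219

Power = Φ(z_β) = Φ(0.219) ≈ 0.587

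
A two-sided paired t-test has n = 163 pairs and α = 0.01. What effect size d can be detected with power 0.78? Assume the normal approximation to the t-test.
d ≈ 0.26

Minimum detectable effect (paired t-test, normal approximation):
d = (z_{α/2} + z_β) / √n
d = (2.576 + 0.772) / √163
d = 3.348 / 12.767
d ≈ 0.26

By Cohen's convention (0.2 small / 0.5 medium / 0.8 large): small effect.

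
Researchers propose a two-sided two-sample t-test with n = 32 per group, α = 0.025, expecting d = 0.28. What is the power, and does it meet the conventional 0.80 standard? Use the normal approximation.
Power ≈ 0.13; the study is underpowered (power < 0.80)

Power calculation (two-sample t-test, normal approximation):
z_β = d · √(n/2) - z_{α/2}
z_β = 0.28 · √(32/2) - 2.241
z_β = 0.28 · 4.000 - 2.241
z_β = -1.121

Power = Φ(z_β) = Φ(-1.121) ≈ 0.131

Effect size d = 0.28 is small by Cohen's convention (0.2/0.5/0.8).

Threshold: power ≥ 0.80 is conventionally adequate.
Power ≈ 0.13 → the study is underpowered (power < 0.80).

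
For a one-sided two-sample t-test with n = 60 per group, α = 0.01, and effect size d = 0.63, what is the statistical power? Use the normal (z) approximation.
Power ≈ 0.87

Power calculation (two-sample t-test, normal approximation):
z_β = d · √(n/2) - z_α
z_β = 0.63 · √(60/2) - 2.326
z_β = 0.63 · 5.477 - 2.326
z_β = 1.124

Power = Φ(z_β) = Φ(1.124) ≈ 0.870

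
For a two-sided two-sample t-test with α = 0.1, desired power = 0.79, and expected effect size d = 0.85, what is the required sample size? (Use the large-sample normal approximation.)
n = 17 per group

Sample size formula (two-sample t-test, normal approximation):
n = 2 · ((z_{α/2} + z_β) / d)²

z_{α/2} = 1.645 (for α = 0.1, two-sided)
z_β = 0.806 (for power = 0.79)
d = 0.85

n = 2 · ((1.645 + 0.806) / 0.85)²
n = 2 · (2.884)²
n ≈ 16.63
Round up to the next whole number: n = 17 per group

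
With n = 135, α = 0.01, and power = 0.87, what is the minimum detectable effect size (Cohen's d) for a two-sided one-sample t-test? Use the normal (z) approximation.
d ≈ 0.32

Minimum detectable effect (one-sample t-test, normal approximation):
d = (z_{α/2} + z_β) / √n
d = (2.576 + 1.126) / √135
d = 3.702 / 11.619
d ≈ 0.32

By Cohen's convention (0.2 small / 0.5 medium / 0.8 large): small effect.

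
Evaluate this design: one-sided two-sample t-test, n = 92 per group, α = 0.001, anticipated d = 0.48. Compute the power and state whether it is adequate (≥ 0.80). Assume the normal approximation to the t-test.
Power ≈ 0.57; the study is underpowered (power < 0.80)

Power calculation (two-sample t-test, normal approximation):
z_β = d · √(n/2) - z_α
z_β = 0.48 · √(92/2) - 3.090
z_β = 0.48 · 6.782 - 3.090
z_β = 0.165

Power = Φ(z_β) = Φ(0.165) ≈ 0.566

Effect size d = 0.48 is small by Cohen's convention (0.2/0.5/0.8).

Threshold: power ≥ 0.80 is conventionally adequate.
Power ≈ 0.57 → the study is underpowered (power < 0.80).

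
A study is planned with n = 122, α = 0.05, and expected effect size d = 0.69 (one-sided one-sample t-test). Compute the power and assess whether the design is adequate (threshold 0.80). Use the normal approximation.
Power ≈ 1.00; the study is adequately powered (power ≥ 0.80)

Power calculation (one-sample t-test, normal approximation):
z_β = d · √n - z_α
z_β = 0.69 · √122 - 1.645
z_β = 0.69 · 11.045 - 1.645
z_β = 5.976

Power = Φ(z_β) = Φ(5.976) ≈ 1.000

Effect size d = 0.69 is medium by Cohen's convention (0.2/0.5/0.8).

Threshold: power ≥ 0.80 is conventionally adequate.
Power ≈ 1.00 → the study is adequately powered (power ≥ 0.80).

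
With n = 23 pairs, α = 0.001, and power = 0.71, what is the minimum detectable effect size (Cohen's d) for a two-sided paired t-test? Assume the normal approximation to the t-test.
d ≈ 0.80

Minimum detectable effect (paired t-test, normal approximation):
d = (z_{α/2} + z_β) / √n
d = (3.291 + 0.553) / √23
d = 3.844 / 4.796
d ≈ 0.80

By Cohen's convention (0.2 small / 0.5 medium / 0.8 large): large effect.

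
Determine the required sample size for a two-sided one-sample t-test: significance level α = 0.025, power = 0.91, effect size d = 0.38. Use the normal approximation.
n = 89

Sample size formula (one-sample t-test, normal approximation):
n = ((z_{α/2} + z_β) / d)²

z_{α/2} = 2.241 (for α = 0.025, two-sided)
z_β = 1.341 (for power = 0.91)
d = 0.38

n = ((2.241 + 1.341) / 0.38)²
n = (9.426)²
n ≈ 88.85
Round up to the next whole number: n = 89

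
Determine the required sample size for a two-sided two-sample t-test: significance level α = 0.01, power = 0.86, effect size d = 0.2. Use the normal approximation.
n = 669 per group

Sample size formula (two-sample t-test, normal approximation):
n = 2 · ((z_{α/2} + z_β) / d)²

z_{α/2} = 2.576 (for α = 0.01, two-sided)
z_β = 1.080 (for power = 0.86)
d = 0.2

n = 2 · ((2.576 + 1.080) / 0.2)²
n = 2 · (18.280)²
n ≈ 668.32
Round up to the next whole number: n = 669 per group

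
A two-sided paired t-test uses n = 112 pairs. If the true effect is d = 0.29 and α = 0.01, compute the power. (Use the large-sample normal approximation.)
Power ≈ 0.69

Power calculation (paired t-test, normal approximation):
z_β = d · √n - z_{α/2}
z_β = 0.29 · √112 - 2.576
z_β = 0.29 · 10.583 - 2.576
z_β = 0.493

Power = Φ(z_β) = Φ(0.493) ≈ 0.689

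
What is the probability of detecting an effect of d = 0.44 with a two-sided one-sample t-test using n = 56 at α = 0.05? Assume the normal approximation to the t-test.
Power ≈ 0.91

Power calculation (one-sample t-test, normal approximation):
z_β = d · √n - z_{α/2}
z_β = 0.44 · √56 - 1.960
z_β = 0.44 · 7.483 - 1.960
z_β = 1.333

Power = Φ(z_β) = Φ(1.333) ≈ 0.909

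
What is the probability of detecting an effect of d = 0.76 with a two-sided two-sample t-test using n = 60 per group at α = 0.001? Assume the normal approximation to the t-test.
Power ≈ 0.81

Power calculation (two-sample t-test, normal approximation):
z_β = d · √(n/2) - z_{α/2}
z_β = 0.76 · √(60/2) - 3.291
z_β = 0.76 · 5.477 - 3.291
z_β = 0.872

Power = Φ(z_β) = Φ(0.872) ≈ 0.808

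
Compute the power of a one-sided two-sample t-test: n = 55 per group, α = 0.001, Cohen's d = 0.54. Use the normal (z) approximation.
Power ≈ 0.40

Power calculation (two-sample t-test, normal approximation):
z_β = d · √(n/2) - z_α
z_β = 0.54 · √(55/2) - 3.090
z_β = 0.54 · 5.244 - 3.090
z_β = -0.258

Power = Φ(z_β) = Φ(-0.258) ≈ 0.398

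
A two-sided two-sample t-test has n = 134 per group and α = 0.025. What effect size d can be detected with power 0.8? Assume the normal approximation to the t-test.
d ≈ 0.38

Minimum detectable effect (two-sample t-test, normal approximation):
d = (z_{α/2} + z_β) / √(n/2)
d = (2.241 + 0.842) / √(134/2)
d = 3.083 / 8.185
d ≈ 0.38

By Cohen's convention (0.2 small / 0.5 medium / 0.8 large): small effect.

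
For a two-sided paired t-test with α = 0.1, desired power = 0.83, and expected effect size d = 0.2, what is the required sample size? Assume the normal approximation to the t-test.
n = 169 pairs

Sample size formula (paired t-test, normal approximation):
n = ((z_{α/2} + z_β) / d)²

z_{α/2} = 1.645 (for α = 0.1, two-sided)
z_β = 0.954 (for power = 0.83)
d = 0.2

n = ((1.645 + 0.954) / 0.2)²
n = (12.995)²
n ≈ 168.87
Round up to the next whole number: n = 169 pairs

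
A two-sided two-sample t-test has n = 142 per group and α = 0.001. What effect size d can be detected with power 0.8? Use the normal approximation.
d ≈ 0.49

Minimum detectable effect (two-sample t-test, normal approximation):
d = (z_{α/2} + z_β) / √(n/2)
d = (3.291 + 0.842) / √(142/2)
d = 4.132 / 8.426
d ≈ 0.49

By Cohen's convention (0.2 small / 0.5 medium / 0.8 large): small effect.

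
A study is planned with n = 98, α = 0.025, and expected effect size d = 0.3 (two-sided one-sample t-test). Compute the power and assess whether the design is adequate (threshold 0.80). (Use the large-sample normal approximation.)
Power ≈ 0.77; the study is underpowered (power < 0.80)

Power calculation (one-sample t-test, normal approximation):
z_β = d · √n - z_{α/2}
z_β = 0.3 · √98 - 2.241
z_β = 0.3 · 9.899 - 2.241
z_β = 0.728

Power = Φ(z_β) = Φ(0.728) ≈ 0.767

Effect size d = 0.3 is small by Cohen's convention (0.2/0.5/0.8).

Threshold: power ≥ 0.80 is conventionally adequate.
Power ≈ 0.77 → the study is underpowered (power < 0.80).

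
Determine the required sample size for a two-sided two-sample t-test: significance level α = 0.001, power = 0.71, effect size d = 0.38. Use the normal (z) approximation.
n = 205 per group

Sample size formula (two-sample t-test, normal approximation):
n = 2 · ((z_{α/2} + z_β) / d)²

z_{α/2} = 3.291 (for α = 0.001, two-sided)
z_β = 0.553 (for power = 0.71)
d = 0.38

n = 2 · ((3.291 + 0.553) / 0.38)²
n = 2 · (10.116)²
n ≈ 204.67
Round up to the next whole number: n = 205 per group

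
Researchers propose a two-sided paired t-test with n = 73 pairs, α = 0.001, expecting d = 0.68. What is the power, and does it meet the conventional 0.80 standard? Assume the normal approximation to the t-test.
Power ≈ 0.99; the study is adequately powered (power ≥ 0.80)

Power calculation (paired t-test, normal approximation):
z_β = d · √n - z_{α/2}
z_β = 0.68 · √73 - 3.291
z_β = 0.68 · 8.544 - 3.291
z_β = 2.519

Power = Φ(z_β) = Φ(2.519) ≈ 0.994

Effect size d = 0.68 is medium by Cohen's convention (0.2/0.5/0.8).

Threshold: power ≥ 0.80 is conventionally adequate.
Power ≈ 0.99 → the study is adequately powered (power ≥ 0.80).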